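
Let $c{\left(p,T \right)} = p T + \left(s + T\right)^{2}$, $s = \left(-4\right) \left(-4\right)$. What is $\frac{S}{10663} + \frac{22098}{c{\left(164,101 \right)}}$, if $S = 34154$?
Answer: $\frac{1268891936}{322587739} \approx 3.9335$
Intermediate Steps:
$s = 16$
$c{\left(p,T \right)} = \left(16 + T\right)^{2} + T p$ ($c{\left(p,T \right)} = p T + \left(16 + T\right)^{2} = T p + \left(16 + T\right)^{2} = \left(16 + T\right)^{2} + T p$)
$\frac{S}{10663} + \frac{22098}{c{\left(164,101 \right)}} = \frac{34154}{10663} + \frac{22098}{\left(16 + 101\right)^{2} + 101 \cdot 164} = 34154 \cdot \frac{1}{10663} + \frac{22098}{117^{2} + 16564} = \frac{34154}{10663} + \frac{22098}{13689 + 16564} = \frac{34154}{10663} + \frac{22098}{30253} = \frac{1268891936}{322587739}$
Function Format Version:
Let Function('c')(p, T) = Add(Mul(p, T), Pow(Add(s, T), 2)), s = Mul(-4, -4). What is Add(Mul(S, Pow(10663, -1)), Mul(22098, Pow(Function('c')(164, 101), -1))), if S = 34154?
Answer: Rational(1268891936, 322587739) ≈ 3.9335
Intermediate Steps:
s = 16
Function('c')(p, T) = Add(Pow(Add(16, T), 2), Mul(T, p)) (Function('c')(p, T) = Add(Mul(p, T), Pow(Add(16, T), 2)) = Add(Mul(T, p), Pow(Add(16, T), 2)) = Add(Pow(Add(16, T), 2), Mul(T, p)))
Add(Mul(S, Pow(10663, -1)), Mul(22098, Pow(Function('c')(164, 101), -1))) = Add(Mul(34154, Pow(10663, -1)), Mul(22098, Pow(Add(Pow(Add(16, 101), 2), Mul(101, 164)), -1))) = Add(Mul(34154, Rational(1, 10663)), Mul(22098, Pow(Add(Pow(117, 2), 16564), -1))) = Add(Rational(34154, 10663), Mul(22098, Pow(Add(13689, 16564), -1))) = Add(Rational(34154, 10663), Mul(22098, Pow(30253, -1))) = Add(Rational(34154, 10663), Mul(22098, Rational(1, 30253))) = Add(Rational(34154, 10663), Rational(22098, 30253)) = Rational(1268891936, 322587739)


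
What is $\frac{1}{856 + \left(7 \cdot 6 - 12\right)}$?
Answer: $\frac{1}{886} \approx 0.0011287$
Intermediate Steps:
$\frac{1}{856 + \left(7 \cdot 6 - 12\right)} = \frac{1}{856 + \left(42 - 12\right)} = \frac{1}{856 + 30} = \frac{1}{886}$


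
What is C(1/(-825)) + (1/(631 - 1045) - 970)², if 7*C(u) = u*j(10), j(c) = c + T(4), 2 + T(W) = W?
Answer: 310439550969341/329937300 ≈ 9.4091e+5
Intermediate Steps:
T(W) = -2 + W
j(c) = 2 + c (j(c) = c + (-2 + 4) = c + 2 = 2 + c)
C(u) = 12*u/7 (C(u) = (u*(2 + 10))/7 = (u*12)/7 = (12*u)/7 = 12*u/7)
C(1/(-825)) + (1/(631 - 1045) - 970)² = (12/7)/(-825) + (1/(631 - 1045) - 970)² = (12/7)*(-1/825) + (1/(-414) - 970)² = -4/1925 + (-1/414 - 970)² = -4/1925 + (-401581/414)² = -4/1925 + 161267299561/171396 = 310439550969341/329937300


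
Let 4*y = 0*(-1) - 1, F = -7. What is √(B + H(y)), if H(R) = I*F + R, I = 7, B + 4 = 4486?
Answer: √17731/2 ≈ 66.579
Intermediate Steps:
B = 4482 (B = -4 + 4486 = 4482)
y = -¼ (y = (0*(-1) - 1)/4 = (0 - 1)/4 = (¼)*(-1) = -¼ ≈ -0.25000)
H(R) = -49 + R (H(R) = 7*(-7) + R = -49 + R)
√(B + H(y)) = √(4482 + (-49 - ¼)) = √(4482 - 197/4) = √(17731/4) = √17731/2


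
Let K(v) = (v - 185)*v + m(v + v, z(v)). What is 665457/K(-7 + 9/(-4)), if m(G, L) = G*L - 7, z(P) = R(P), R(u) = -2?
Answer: 3549104/9743 ≈ 364.27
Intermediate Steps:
z(P) = -2
m(G, L) = -7 + G*L
K(v) = -7 - 4*v + v*(-185 + v) (K(v) = (v - 185)*v + (-7 + (v + v)*(-2)) = (-185 + v)*v + (-7 + (2*v)*(-2)) = v*(-185 + v) + (-7 - 4*v) = -7 - 4*v + v*(-185 + v))
665457/K(-7 + 9/(-4)) = 665457/(-7 + (-7 + 9/(-4))**2 - 189*(-7 + 9/(-4))) = 665457/(-7 + (-7 + 9*(-1/4))**2 - 189*(-7 + 9*(-1/4))) = 665457/(-7 + (-7 - 9/4)**2 - 189*(-7 - 9/4)) = 665457/(-7 + (-37/4)**2 - 189*(-37/4)) = 665457/(-7 + 1369/16 + 6993/4) = 665457/(29229/16) = 665457*(16/29229) = 3549104/9743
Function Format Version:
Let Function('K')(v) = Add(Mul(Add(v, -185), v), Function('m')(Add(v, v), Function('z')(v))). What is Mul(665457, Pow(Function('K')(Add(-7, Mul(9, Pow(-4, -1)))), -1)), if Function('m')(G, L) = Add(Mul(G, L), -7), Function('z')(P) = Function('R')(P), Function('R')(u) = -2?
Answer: Rational(3549104, 9743) ≈ 364.27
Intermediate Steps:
Function('z')(P) = -2
Function('m')(G, L) = Add(-7, Mul(G, L))
Function('K')(v) = Add(-7, Mul(-4, v), Mul(v, Add(-185, v))) (Function('K')(v) = Add(Mul(Add(v, -185), v), Add(-7, Mul(Add(v, v), -2))) = Add(Mul(Add(-185, v), v), Add(-7, Mul(Mul(2, v), -2))) = Add(Mul(v, Add(-185, v)), Add(-7, Mul(-4, v))) = Add(-7, Mul(-4, v), Mul(v, Add(-185, v))))
Mul(665457, Pow(Function('K')(Add(-7, Mul(9, Pow(-4, -1)))), -1)) = Mul(665457, Pow(Add(-7, Pow(Add(-7, Mul(9, Pow(-4, -1))), 2), Mul(-189, Add(-7, Mul(9, Pow(-4, -1))))), -1)) = Mul(665457, Pow(Add(-7, Pow(Add(-7, Mul(9, Rational(-1, 4))), 2), Mul(-189, Add(-7, Mul(9, Rational(-1, 4))))), -1)) = Mul(665457, Pow(Add(-7, Pow(Add(-7, Rational(-9, 4)), 2), Mul(-189, Add(-7, Rational(-9, 4)))), -1)) = Mul(665457, Pow(Add(-7, Pow(Rational(-37, 4), 2), Mul(-189, Rational(-37, 4))), -1)) = Mul(665457, Pow(Add(-7, Rational(1369, 16), Rational(6993, 4)), -1)) = Mul(665457, Pow(Rational(29229, 16), -1)) = Mul(665457, Rational(16, 29229)) = Rational(3549104, 9743)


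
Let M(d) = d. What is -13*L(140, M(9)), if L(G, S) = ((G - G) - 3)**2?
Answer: -117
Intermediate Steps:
L(G, S) = 9 (L(G, S) = (0 - 3)**2 = (-3)**2 = 9)
-13*L(140, M(9)) = -13*9 = -117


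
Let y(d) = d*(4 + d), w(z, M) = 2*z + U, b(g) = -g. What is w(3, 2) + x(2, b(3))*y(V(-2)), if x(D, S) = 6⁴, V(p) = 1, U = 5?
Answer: 6491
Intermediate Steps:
w(z, M) = 5 + 2*z (w(z, M) = 2*z + 5 = 5 + 2*z)
x(D, S) = 1296
w(3, 2) + x(2, b(3))*y(V(-2)) = (5 + 2*3) + 1296*(1*(4 + 1)) = (5 + 6) + 1296*(1*5) = 11 + 1296*5 = 11 + 6480 = 6491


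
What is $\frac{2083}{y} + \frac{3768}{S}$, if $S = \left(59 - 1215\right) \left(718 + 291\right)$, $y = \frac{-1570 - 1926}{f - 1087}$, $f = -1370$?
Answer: $\frac{1492390504299}{1019437096} \approx 1463.9$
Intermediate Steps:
$y = \frac{3496}{2457}$ ($y = \frac{-1570 - 1926}{-1370 - 1087} = - \frac{3496}{-2457} = \left(-3496\right) \left(- \frac{1}{2457}\right) = \frac{3496}{2457} \approx 1.4229$)
$S = -1166404$ ($S = \left(-1156\right) 1009 = -1166404$)
$\frac{2083}{y} + \frac{3768}{S} = \frac{2083}{\frac{3496}{2457}} + \frac{3768}{-1166404} = 2083 \cdot \frac{2457}{3496} + 3768 \left(- \frac{1}{1166404}\right) = \frac{5117931}{3496} - \frac{942}{291601} = \frac{1492390504299}{1019437096}$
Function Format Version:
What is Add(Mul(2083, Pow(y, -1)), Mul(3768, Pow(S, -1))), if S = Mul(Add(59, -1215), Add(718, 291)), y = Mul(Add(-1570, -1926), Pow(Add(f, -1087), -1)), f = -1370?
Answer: Rational(1492390504299, 1019437096) ≈ 1463.9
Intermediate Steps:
y = Rational(3496, 2457) (y = Mul(Add(-1570, -1926), Pow(Add(-1370, -1087), -1)) = Mul(-3496, Pow(-2457, -1)) = Mul(-3496, Rational(-1, 2457)) = Rational(3496, 2457) ≈ 1.4229)
S = -1166404 (S = Mul(-1156, 1009) = -1166404)
Add(Mul(2083, Pow(y, -1)), Mul(3768, Pow(S, -1))) = Add(Mul(2083, Pow(Rational(3496, 2457), -1)), Mul(3768, Pow(-1166404, -1))) = Add(Mul(2083, Rational(2457, 3496)), Mul(3768, Rational(-1, 1166404))) = Add(Rational(5117931, 3496), Rational(-942, 291601)) = Rational(1492390504299, 1019437096)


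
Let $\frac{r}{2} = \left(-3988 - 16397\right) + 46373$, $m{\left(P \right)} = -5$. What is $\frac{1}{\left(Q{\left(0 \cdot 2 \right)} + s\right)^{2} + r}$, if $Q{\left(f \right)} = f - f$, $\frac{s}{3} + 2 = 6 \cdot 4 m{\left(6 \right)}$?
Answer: $\frac{1}{185932} \approx 5.3783 \cdot 10^{-6}$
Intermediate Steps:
$s = -366$ ($s = -6 + 3 \cdot 6 \cdot 4 \left(-5\right) = -6 + 3 \cdot 24 \left(-5\right) = -6 + 3 \left(-120\right) = -6 - 360 = -366$)
$Q{\left(f \right)} = 0$
$r = 51976$ ($r = 2 \left(\left(-3988 - 16397\right) + 46373\right) = 2 \left(-20385 + 46373\right) = 2 \cdot 25988 = 51976$)
$\frac{1}{\left(Q{\left(0 \cdot 2 \right)} + s\right)^{2} + r} = \frac{1}{\left(0 - 366\right)^{2} + 51976} = \frac{1}{\left(-366\right)^{2} + 51976} = \frac{1}{133956 + 51976} = \frac{1}{185932}$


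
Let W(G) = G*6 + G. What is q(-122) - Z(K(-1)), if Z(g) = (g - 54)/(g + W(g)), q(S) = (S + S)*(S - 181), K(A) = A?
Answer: 591401/8 ≈ 73925.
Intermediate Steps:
W(G) = 7*G (W(G) = 6*G + G = 7*G)
q(S) = 2*S*(-181 + S) (q(S) = (2*S)*(-181 + S) = 2*S*(-181 + S))
Z(g) = (-54 + g)/(8*g) (Z(g) = (g - 54)/(g + 7*g) = (-54 + g)/((8*g)) = (-54 + g)*(1/(8*g)) = (-54 + g)/(8*g))
q(-122) - Z(K(-1)) = 2*(-122)*(-181 - 122) - (-54 - 1)/(8*(-1)) = 2*(-122)*(-303) - (-1)*(-55)/8 = 73932 - 1*55/8 = 73932 - 55/8 = 591401/8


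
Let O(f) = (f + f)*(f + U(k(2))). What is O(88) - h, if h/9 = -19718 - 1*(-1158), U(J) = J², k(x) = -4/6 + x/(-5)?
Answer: 41113856/225 ≈ 1.8273e+5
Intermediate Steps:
k(x) = -⅔ - x/5 (k(x) = -4*⅙ + x*(-⅕) = -⅔ - x/5)
h = -167040 (h = 9*(-19718 - 1*(-1158)) = 9*(-19718 + 1158) = 9*(-18560) = -167040)
O(f) = 2*f*(256/225 + f) (O(f) = (f + f)*(f + (-⅔ - ⅕*2)²) = (2*f)*(f + (-⅔ - ⅖)²) = (2*f)*(f + (-16/15)²) = (2*f)*(f + 256/225) = (2*f)*(256/225 + f) = 2*f*(256/225 + f))
O(88) - h = (2/225)*88*(256 + 225*88) - 1*(-167040) = (2/225)*88*(256 + 19800) + 167040 = (2/225)*88*20056 + 167040 = 3529856/225 + 167040 = 41113856/225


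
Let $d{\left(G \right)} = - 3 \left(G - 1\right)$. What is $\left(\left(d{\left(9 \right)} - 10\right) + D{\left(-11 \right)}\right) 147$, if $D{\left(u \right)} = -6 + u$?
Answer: $-7497$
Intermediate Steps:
$d{\left(G \right)} = 3 - 3 G$ ($d{\left(G \right)} = - 3 \left(-1 + G\right) = 3 - 3 G$)
$\left(\left(d{\left(9 \right)} - 10\right) + D{\left(-11 \right)}\right) 147 = \left(\left(\left(3 - 27\right) - 10\right) - 17\right) 147 = \left(\left(-24 - 10\right) - 17\right) 147 = \left(-34 - 17\right) 147 = \left(-51\right) 147 = -7497$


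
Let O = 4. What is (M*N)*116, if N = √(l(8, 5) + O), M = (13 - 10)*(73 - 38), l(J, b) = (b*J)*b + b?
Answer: 12180*√209 ≈ 1.7608e+5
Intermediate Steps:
l(J, b) = b + J*b² (l(J, b) = (J*b)*b + b = J*b² + b = b + J*b²)
M = 105 (M = 3*35 = 105)
N = √209 (N = √(5*(1 + 8*5) + 4) = √(5*(1 + 40) + 4) = √(5*41 + 4) = √(205 + 4) = √209 ≈ 14.457)
(M*N)*116 = (105*√209)*116 = 12180*√209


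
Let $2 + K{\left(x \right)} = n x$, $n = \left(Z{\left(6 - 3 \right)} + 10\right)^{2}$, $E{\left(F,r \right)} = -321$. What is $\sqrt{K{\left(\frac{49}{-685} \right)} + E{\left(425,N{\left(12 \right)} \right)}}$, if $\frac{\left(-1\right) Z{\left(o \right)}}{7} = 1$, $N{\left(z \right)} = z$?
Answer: $\frac{16 i \sqrt{593210}}{685} \approx 17.99 i$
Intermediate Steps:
$Z{\left(o \right)} = -7$ ($Z{\left(o \right)} = \left(-7\right) 1 = -7$)
$n = 9$ ($n = \left(-7 + 10\right)^{2} = 3^{2} = 9$)
$K{\left(x \right)} = -2 + 9 x$
$\sqrt{K{\left(\frac{49}{-685} \right)} + E{\left(425,N{\left(12 \right)} \right)}} = \sqrt{\left(-2 + 9 \frac{49}{-685}\right) - 321} = \sqrt{\left(-2 + 9 \cdot 49 \left(- \frac{1}{685}\right)\right) - 321} = \sqrt{\left(-2 + 9 \left(- \frac{49}{685}\right)\right) - 321} = \sqrt{\left(-2 - \frac{441}{685}\right) - 321} = \sqrt{- \frac{1811}{685} - 321} = \sqrt{- \frac{221696}{685}} = \frac{16 i \sqrt{593210}}{685}$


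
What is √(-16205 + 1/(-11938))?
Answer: I*√2309469263958/11938 ≈ 127.3*I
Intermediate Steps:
√(-16205 + 1/(-11938)) = √(-16205 - 1/11938) = √(-193455291/11938) = I*√2309469263958/11938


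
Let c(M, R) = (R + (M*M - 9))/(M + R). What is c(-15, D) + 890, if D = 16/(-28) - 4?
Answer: 120450/137 ≈ 879.20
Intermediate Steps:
D = -32/7 (D = 16*(-1/28) - 4 = -4/7 - 4 = -32/7 ≈ -4.5714)
c(M, R) = (-9 + R + M²)/(M + R) (c(M, R) = (R + (M² - 9))/(M + R) = (R + (-9 + M²))/(M + R) = (-9 + R + M²)/(M + R))
c(-15, D) + 890 = (-9 - 32/7 + (-15)²)/(-15 - 32/7) + 890 = (-9 - 32/7 + 225)/(-137/7) + 890 = -7/137*1480/7 + 890 = -1480/137 + 890 = 120450/137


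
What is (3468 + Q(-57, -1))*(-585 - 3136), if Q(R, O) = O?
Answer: -12900707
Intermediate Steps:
(3468 + Q(-57, -1))*(-585 - 3136) = (3468 - 1)*(-585 - 3136) = 3467*(-3721) = -12900707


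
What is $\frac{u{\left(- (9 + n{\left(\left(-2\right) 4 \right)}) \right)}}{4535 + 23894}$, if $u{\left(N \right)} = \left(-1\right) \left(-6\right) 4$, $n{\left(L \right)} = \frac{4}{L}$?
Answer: $\frac{24}{28429} \approx 0.00084421$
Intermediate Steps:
$u{\left(N \right)} = 24$ ($u{\left(N \right)} = 6 \cdot 4 = 24$)
$\frac{u{\left(- (9 + n{\left(\left(-2\right) 4 \right)}) \right)}}{4535 + 23894} = \frac{24}{4535 + 23894} = \frac{24}{28429}$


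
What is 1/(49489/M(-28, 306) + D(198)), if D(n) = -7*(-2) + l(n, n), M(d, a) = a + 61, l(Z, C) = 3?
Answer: 367/55728 ≈ 0.0065856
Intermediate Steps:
M(d, a) = 61 + a
D(n) = 17 (D(n) = -7*(-2) + 3 = 14 + 3 = 17)
1/(49489/M(-28, 306) + D(198)) = 1/(49489/(61 + 306) + 17) = 1/(49489/367 + 17) = 1/(55728/367) = 367/55728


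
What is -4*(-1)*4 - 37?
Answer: -21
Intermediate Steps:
-4*(-1)*4 - 37 = 4*4 - 37 = 16 - 37 = -21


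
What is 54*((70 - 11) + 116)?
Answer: 9450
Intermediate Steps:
54*((70 - 11) + 116) = 54*(59 + 116) = 54*175 = 9450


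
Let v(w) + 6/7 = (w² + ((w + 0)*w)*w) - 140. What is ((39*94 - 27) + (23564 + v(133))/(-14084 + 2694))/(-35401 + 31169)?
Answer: -136690613/168708680 ≈ -0.81022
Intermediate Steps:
v(w) = -986/7 + w² + w³ (v(w) = -6/7 + ((w² + ((w + 0)*w)*w) - 140) = -6/7 + ((w² + (w*w)*w) - 140) = -6/7 + ((w² + w²*w) - 140) = -6/7 + ((w² + w³) - 140) = -6/7 + (-140 + w² + w³) = -986/7 + w² + w³)
((39*94 - 27) + (23564 + v(133))/(-14084 + 2694))/(-35401 + 31169) = ((39*94 - 27) + (23564 + (-986/7 + 133² + 133³))/(-14084 + 2694))/(-35401 + 31169) = ((3666 - 27) + (23564 + (-986/7 + 17689 + 2352637))/(-11390))/(-4232) = (3639 + (23564 + 16591296/7)*(-1/11390))*(-1/4232) = (3639 + (16756244/7)*(-1/11390))*(-1/4232) = (3639 - 8378122/39865)*(-1/4232) = (136690613/39865)*(-1/4232) = -136690613/168708680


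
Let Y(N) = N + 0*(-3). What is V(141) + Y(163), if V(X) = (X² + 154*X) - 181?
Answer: 41577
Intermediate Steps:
Y(N) = N (Y(N) = N + 0 = N)
V(X) = -181 + X² + 154*X
V(141) + Y(163) = (-181 + 141² + 154*141) + 163 = (-181 + 19881 + 21714) + 163 = 41414 + 163 = 41577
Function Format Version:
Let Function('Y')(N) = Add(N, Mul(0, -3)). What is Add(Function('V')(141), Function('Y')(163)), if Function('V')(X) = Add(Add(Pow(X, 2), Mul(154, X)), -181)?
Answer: 41577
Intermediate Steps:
Function('Y')(N) = N (Function('Y')(N) = Add(N, 0) = N)
Function('V')(X) = Add(-181, Pow(X, 2), Mul(154, X))
Add(Function('V')(141), Function('Y')(163)) = Add(Add(-181, Pow(141, 2), Mul(154, 141)), 163) = Add(Add(-181, 19881, 21714), 163) = Add(41414, 163) = 41577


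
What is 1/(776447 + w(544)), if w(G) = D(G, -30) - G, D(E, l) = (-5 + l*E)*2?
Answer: 1/743253 ≈ 1.3454e-6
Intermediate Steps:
D(E, l) = -10 + 2*E*l (D(E, l) = (-5 + E*l)*2 = -10 + 2*E*l)
w(G) = -10 - 61*G (w(G) = (-10 + 2*G*(-30)) - G = (-10 - 60*G) - G = -10 - 61*G)
1/(776447 + w(544)) = 1/(776447 + (-10 - 61*544)) = 1/(776447 + (-10 - 33184)) = 1/(776447 - 33194) = 1/743253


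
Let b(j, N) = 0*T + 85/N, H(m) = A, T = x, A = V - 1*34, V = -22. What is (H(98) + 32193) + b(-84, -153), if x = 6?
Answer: 289228/9 ≈ 32136.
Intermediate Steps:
A = -56 (A = -22 - 1*34 = -22 - 34 = -56)
T = 6
H(m) = -56
b(j, N) = 85/N (b(j, N) = 0*6 + 85/N = 0 + 85/N = 85/N)
(H(98) + 32193) + b(-84, -153) = (-56 + 32193) + 85/(-153) = 32137 + 85*(-1/153) = 32137 - 5/9 = 289228/9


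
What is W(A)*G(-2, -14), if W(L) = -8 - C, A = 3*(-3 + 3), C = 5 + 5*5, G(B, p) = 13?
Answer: -494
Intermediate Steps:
C = 30 (C = 5 + 25 = 30)
A = 0 (A = 3*0 = 0)
W(L) = -38 (W(L) = -8 - 1*30 = -8 - 30 = -38)
W(A)*G(-2, -14) = -38*13 = -494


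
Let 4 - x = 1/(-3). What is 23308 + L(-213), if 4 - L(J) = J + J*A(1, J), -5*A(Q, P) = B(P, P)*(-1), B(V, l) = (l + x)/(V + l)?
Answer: 353188/15 ≈ 23546.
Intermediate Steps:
x = 13/3 (x = 4 - 1/(-3) = 4 - 1*(-⅓) = 4 + ⅓ = 13/3 ≈ 4.3333)
B(V, l) = (13/3 + l)/(V + l) (B(V, l) = (l + 13/3)/(V + l) = (13/3 + l)/(V + l))
A(Q, P) = (13/3 + P)/(10*P) (A(Q, P) = -(13/3 + P)/(P + P)*(-1)/5 = -(13/3 + P)/((2*P))*(-1)/5 = -(1/(2*P))*(13/3 + P)*(-1)/5 = -(13/3 + P)/(2*P)*(-1)/5 = -(-1)*(13/3 + P)/(10*P) = (13/3 + P)/(10*P))
L(J) = 107/30 - 11*J/10 (L(J) = 4 - (J + J*((13 + 3*J)/(30*J))) = 4 - (J + (13/30 + J/10)) = 4 - (13/30 + 11*J/10) = 4 + (-13/30 - 11*J/10) = 107/30 - 11*J/10)
23308 + L(-213) = 23308 + (107/30 - 11/10*(-213)) = 23308 + (107/30 + 2343/10) = 23308 + 3568/15 = 353188/15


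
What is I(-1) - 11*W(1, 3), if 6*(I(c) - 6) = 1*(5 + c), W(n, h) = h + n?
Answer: -112/3 ≈ -37.333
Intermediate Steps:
I(c) = 41/6 + c/6 (I(c) = 6 + (1*(5 + c))/6 = 6 + (5 + c)/6 = 6 + (⅚ + c/6) = 41/6 + c/6)
I(-1) - 11*W(1, 3) = (41/6 + (⅙)*(-1)) - 11*(3 + 1) = (41/6 - ⅙) - 11*4 = 20/3 - 44 = -112/3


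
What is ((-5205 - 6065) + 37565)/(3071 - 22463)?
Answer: -8765/6464 ≈ -1.3560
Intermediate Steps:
((-5205 - 6065) + 37565)/(3071 - 22463) = (-11270 + 37565)/(-19392) = 26295*(-1/19392) = -8765/6464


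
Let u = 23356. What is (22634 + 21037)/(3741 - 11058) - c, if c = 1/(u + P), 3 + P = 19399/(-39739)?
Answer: -4503024173699/754468445484 ≈ -5.9685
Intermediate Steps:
P = -138616/39739 (P = -3 + 19399/(-39739) = -3 + 19399*(-1/39739) = -3 - 19399/39739 = -138616/39739 ≈ -3.4882)
c = 39739/928005468 (c = 1/(23356 - 138616/39739) = 1/(928005468/39739) = 39739/928005468 ≈ 4.2822e-5)
(22634 + 21037)/(3741 - 11058) - c = (22634 + 21037)/(3741 - 11058) - 1*39739/928005468 = 43671/(-7317) - 39739/928005468 = 43671*(-1/7317) - 39739/928005468 = -14557/2439 - 39739/928005468 = -4503024173699/754468445484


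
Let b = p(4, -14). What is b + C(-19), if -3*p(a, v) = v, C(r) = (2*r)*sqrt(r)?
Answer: 14/3 - 38*I*sqrt(19) ≈ 4.6667 - 165.64*I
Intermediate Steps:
C(r) = 2*r**(3/2)
p(a, v) = -v/3
b = 14/3 (b = -1/3*(-14) = 14/3 ≈ 4.6667)
b + C(-19) = 14/3 + 2*(-19)**(3/2) = 14/3 + 2*(-19*I*sqrt(19)) = 14/3 - 38*I*sqrt(19)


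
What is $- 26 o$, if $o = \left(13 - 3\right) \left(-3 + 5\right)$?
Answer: $-520$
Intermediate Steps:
$o = 20$ ($o = 10 \cdot 2 = 20$)
$- 26 o = \left(-26\right) 20 = -520$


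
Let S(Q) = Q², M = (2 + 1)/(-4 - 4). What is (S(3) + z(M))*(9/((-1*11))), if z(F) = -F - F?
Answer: -351/44 ≈ -7.9773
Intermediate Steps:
M = -3/8 (M = 3/(-8) = 3*(-⅛) = -3/8 ≈ -0.37500)
z(F) = -2*F
(S(3) + z(M))*(9/((-1*11))) = (3² - 2*(-3/8))*(9/((-1*11))) = (9 + ¾)*(9/(-11)) = 39*(9*(-1/11))/4 = (39/4)*(-9/11) = -351/44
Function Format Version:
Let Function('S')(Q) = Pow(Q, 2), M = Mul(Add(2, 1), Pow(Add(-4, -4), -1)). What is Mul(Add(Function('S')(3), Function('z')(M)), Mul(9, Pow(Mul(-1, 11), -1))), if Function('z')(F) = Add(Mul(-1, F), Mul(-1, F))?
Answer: Rational(-351, 44) ≈ -7.9773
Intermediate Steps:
M = Rational(-3, 8) (M = Mul(3, Pow(-8, -1)) = Mul(3, Rational(-1, 8)) = Rational(-3, 8) ≈ -0.37500)
Function('z')(F) = Mul(-2, F)
Mul(Add(Function('S')(3), Function('z')(M)), Mul(9, Pow(Mul(-1, 11), -1))) = Mul(Add(Pow(3, 2), Mul(-2, Rational(-3, 8))), Mul(9, Pow(Mul(-1, 11), -1))) = Mul(Add(9, Rational(3, 4)), Mul(9, Pow(-11, -1))) = Mul(Rational(39, 4), Mul(9, Rational(-1, 11))) = Mul(Rational(39, 4), Rational(-9, 11)) = Rational(-351, 44)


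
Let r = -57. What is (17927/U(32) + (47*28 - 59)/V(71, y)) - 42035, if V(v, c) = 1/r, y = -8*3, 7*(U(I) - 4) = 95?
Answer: -13857643/123 ≈ -1.1266e+5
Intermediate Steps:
U(I) = 123/7 (U(I) = 4 + (⅐)*95 = 4 + 95/7 = 123/7)
y = -24
V(v, c) = -1/57 (V(v, c) = 1/(-57) = -1/57)
(17927/U(32) + (47*28 - 59)/V(71, y)) - 42035 = (17927/(123/7) + (47*28 - 59)/(-1/57)) - 42035 = (17927*(7/123) + (1316 - 59)*(-57)) - 42035 = (125489/123 + 1257*(-57)) - 42035 = (125489/123 - 71649) - 42035 = -8687338/123 - 42035 = -13857643/123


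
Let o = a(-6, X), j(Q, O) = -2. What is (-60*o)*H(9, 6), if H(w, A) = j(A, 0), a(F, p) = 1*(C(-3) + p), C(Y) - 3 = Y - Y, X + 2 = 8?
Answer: 1080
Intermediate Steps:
X = 6 (X = -2 + 8 = 6)
C(Y) = 3 (C(Y) = 3 + (Y - Y) = 3 + 0 = 3)
a(F, p) = 3 + p (a(F, p) = 1*(3 + p) = 3 + p)
H(w, A) = -2
o = 9 (o = 3 + 6 = 9)
(-60*o)*H(9, 6) = -60*9*(-2) = -540*(-2) = 1080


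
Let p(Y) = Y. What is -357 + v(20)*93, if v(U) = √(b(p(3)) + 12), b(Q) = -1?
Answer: -357 + 93*√11 ≈ -48.554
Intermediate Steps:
v(U) = √11 (v(U) = √(-1 + 12) = √11)
-357 + v(20)*93 = -357 + √11*93 = -357 + 93*√11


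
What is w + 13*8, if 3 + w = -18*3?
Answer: 47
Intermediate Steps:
w = -57 (w = -3 - 18*3 = -3 - 3*18 = -3 - 54 = -57)
w + 13*8 = -57 + 13*8 = -57 + 104 = 47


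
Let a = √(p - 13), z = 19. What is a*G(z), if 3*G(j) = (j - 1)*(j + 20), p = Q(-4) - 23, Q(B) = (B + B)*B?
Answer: 468*I ≈ 468.0*I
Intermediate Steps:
Q(B) = 2*B² (Q(B) = (2*B)*B = 2*B²)
p = 9 (p = 2*(-4)² - 23 = 2*16 - 23 = 32 - 23 = 9)
G(j) = (-1 + j)*(20 + j)/3 (G(j) = ((j - 1)*(j + 20))/3 = ((-1 + j)*(20 + j))/3 = (-1 + j)*(20 + j)/3)
a = 2*I (a = √(9 - 13) = √(-4) = 2*I ≈ 2.0*I)
a*G(z) = (2*I)*(-20/3 + (⅓)*19² + (19/3)*19) = (2*I)*(-20/3 + (⅓)*361 + 361/3) = (2*I)*(-20/3 + 361/3 + 361/3) = (2*I)*234 = 468*I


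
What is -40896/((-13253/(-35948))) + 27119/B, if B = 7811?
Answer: -11482821397781/103519183 ≈ -1.1092e+5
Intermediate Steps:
-40896/((-13253/(-35948))) + 27119/B = -40896/((-13253/(-35948))) + 27119/7811 = -40896/((-13253*(-1/35948))) + 27119*(1/7811) = -40896/13253/35948 + 27119/7811 = -40896*35948/13253 + 27119/7811 = -1470129408/13253 + 27119/7811 = -11482821397781/103519183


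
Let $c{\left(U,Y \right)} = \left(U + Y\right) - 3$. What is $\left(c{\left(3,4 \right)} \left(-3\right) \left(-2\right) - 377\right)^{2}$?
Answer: $124609$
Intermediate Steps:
$c{\left(U,Y \right)} = -3 + U + Y$
$\left(c{\left(3,4 \right)} \left(-3\right) \left(-2\right) - 377\right)^{2} = \left(\left(-3 + 3 + 4\right) \left(-3\right) \left(-2\right) - 377\right)^{2} = \left(4 \left(-3\right) \left(-2\right) - 377\right)^{2} = \left(\left(-12\right) \left(-2\right) - 377\right)^{2} = \left(24 - 377\right)^{2} = \left(-353\right)^{2} = 124609$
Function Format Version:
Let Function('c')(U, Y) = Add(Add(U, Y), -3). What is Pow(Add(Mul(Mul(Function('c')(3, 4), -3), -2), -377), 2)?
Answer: 124609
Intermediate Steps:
Function('c')(U, Y) = Add(-3, U, Y)
Pow(Add(Mul(Mul(Function('c')(3, 4), -3), -2), -377), 2) = Pow(Add(Mul(Mul(Add(-3, 3, 4), -3), -2), -377), 2) = Pow(Add(Mul(Mul(4, -3), -2), -377), 2) = Pow(Add(Mul(-12, -2), -377), 2) = Pow(Add(24, -377), 2) = Pow(-353, 2) = 124609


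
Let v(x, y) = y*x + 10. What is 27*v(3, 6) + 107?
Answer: 863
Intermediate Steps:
v(x, y) = 10 + x*y (v(x, y) = x*y + 10 = 10 + x*y)
27*v(3, 6) + 107 = 27*(10 + 3*6) + 107 = 27*(10 + 18) + 107 = 27*28 + 107 = 756 + 107 = 863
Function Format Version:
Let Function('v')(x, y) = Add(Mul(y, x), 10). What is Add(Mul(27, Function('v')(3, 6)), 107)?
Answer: 863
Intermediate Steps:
Function('v')(x, y) = Add(10, Mul(x, y)) (Function('v')(x, y) = Add(Mul(x, y), 10) = Add(10, Mul(x, y)))
Add(Mul(27, Function('v')(3, 6)), 107) = Add(Mul(27, Add(10, Mul(3, 6))), 107) = Add(Mul(27, Add(10, 18)), 107) = Add(Mul(27, 28), 107) = Add(756, 107) = 863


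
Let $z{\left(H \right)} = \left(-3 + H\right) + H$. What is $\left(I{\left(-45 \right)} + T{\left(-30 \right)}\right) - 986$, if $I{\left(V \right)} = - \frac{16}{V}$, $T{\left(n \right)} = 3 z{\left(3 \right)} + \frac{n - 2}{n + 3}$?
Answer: $- \frac{131687}{135} \approx -975.46$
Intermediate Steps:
$z{\left(H \right)} = -3 + 2 H$
$T{\left(n \right)} = 9 + \frac{-2 + n}{3 + n}$ ($T{\left(n \right)} = 3 \left(-3 + 2 \cdot 3\right) + \frac{n - 2}{n + 3} = 3 \left(-3 + 6\right) + \frac{-2 + n}{3 + n} = 3 \cdot 3 + \frac{-2 + n}{3 + n} = 9 + \frac{-2 + n}{3 + n}$)
$\left(I{\left(-45 \right)} + T{\left(-30 \right)}\right) - 986 = \left(- \frac{16}{-45} + \frac{5 \left(5 + 2 \left(-30\right)\right)}{3 - 30}\right) - 986 = \left(\left(-16\right) \left(- \frac{1}{45}\right) + \frac{5 \left(5 - 60\right)}{-27}\right) - 986 = \left(\frac{16}{45} + 5 \left(- \frac{1}{27}\right) \left(-55\right)\right) - 986 = \left(\frac{16}{45} + \frac{275}{27}\right) - 986 = \frac{1423}{135} - 986 = - \frac{131687}{135}$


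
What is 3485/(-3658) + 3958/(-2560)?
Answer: -5849991/2341120 ≈ -2.4988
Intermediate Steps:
3485/(-3658) + 3958/(-2560) = 3485*(-1/3658) + 3958*(-1/2560) = -3485/3658 - 1979/1280 = -5849991/2341120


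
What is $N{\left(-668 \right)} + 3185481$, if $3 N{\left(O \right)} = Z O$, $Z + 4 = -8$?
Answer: $3188153$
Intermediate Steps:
$Z = -12$ ($Z = -4 - 8 = -12$)
$N{\left(O \right)} = - 4 O$ ($N{\left(O \right)} = \frac{\left(-12\right) O}{3} = - 4 O$)
$N{\left(-668 \right)} + 3185481 = \left(-4\right) \left(-668\right) + 3185481 = 2672 + 3185481 = 3188153$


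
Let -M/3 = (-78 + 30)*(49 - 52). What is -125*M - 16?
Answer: 53984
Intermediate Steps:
M = -432 (M = -3*(-78 + 30)*(49 - 52) = -(-144)*(-3) = -3*144 = -432)
-125*M - 16 = -125*(-432) - 16 = 54000 - 16 = 53984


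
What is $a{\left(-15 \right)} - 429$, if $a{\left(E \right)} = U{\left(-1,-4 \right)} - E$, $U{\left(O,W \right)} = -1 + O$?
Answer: $-416$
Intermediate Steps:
$a{\left(E \right)} = -2 - E$ ($a{\left(E \right)} = \left(-1 - 1\right) - E = -2 - E$)
$a{\left(-15 \right)} - 429 = \left(-2 - -15\right) - 429 = \left(-2 + 15\right) - 429 = 13 - 429 = -416$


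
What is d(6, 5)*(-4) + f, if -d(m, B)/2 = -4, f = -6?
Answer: -38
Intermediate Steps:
d(m, B) = 8 (d(m, B) = -2*(-4) = 8)
d(6, 5)*(-4) + f = 8*(-4) - 6 = -32 - 6 = -38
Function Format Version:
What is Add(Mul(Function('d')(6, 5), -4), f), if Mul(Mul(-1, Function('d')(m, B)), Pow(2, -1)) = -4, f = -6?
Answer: -38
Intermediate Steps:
Function('d')(m, B) = 8 (Function('d')(m, B) = Mul(-2, -4) = 8)
Add(Mul(Function('d')(6, 5), -4), f) = Add(Mul(8, -4), -6) = Add(-32, -6) = -38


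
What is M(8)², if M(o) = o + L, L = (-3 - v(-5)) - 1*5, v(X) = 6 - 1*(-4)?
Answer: 100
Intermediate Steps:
v(X) = 10 (v(X) = 6 + 4 = 10)
L = -18 (L = (-3 - 1*10) - 1*5 = (-3 - 10) - 5 = -13 - 5 = -18)
M(o) = -18 + o (M(o) = o - 18 = -18 + o)
M(8)² = (-18 + 8)² = (-10)² = 100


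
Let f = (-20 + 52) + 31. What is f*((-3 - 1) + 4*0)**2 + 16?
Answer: 1024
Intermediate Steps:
f = 63 (f = 32 + 31 = 63)
f*((-3 - 1) + 4*0)**2 + 16 = 63*((-3 - 1) + 4*0)**2 + 16 = 63*(-4 + 0)**2 + 16 = 63*(-4)**2 + 16 = 63*16 + 16 = 1008 + 16 = 1024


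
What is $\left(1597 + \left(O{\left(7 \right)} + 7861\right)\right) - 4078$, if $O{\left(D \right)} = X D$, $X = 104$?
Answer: $6108$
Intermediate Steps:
$O{\left(D \right)} = 104 D$
$\left(1597 + \left(O{\left(7 \right)} + 7861\right)\right) - 4078 = \left(1597 + \left(104 \cdot 7 + 7861\right)\right) - 4078 = \left(1597 + \left(728 + 7861\right)\right) - 4078 = \left(1597 + 8589\right) - 4078 = 10186 - 4078 = 6108$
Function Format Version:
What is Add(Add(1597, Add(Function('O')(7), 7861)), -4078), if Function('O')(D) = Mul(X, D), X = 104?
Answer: 6108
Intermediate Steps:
Function('O')(D) = Mul(104, D)
Add(Add(1597, Add(Function('O')(7), 7861)), -4078) = Add(Add(1597, Add(Mul(104, 7), 7861)), -4078) = Add(Add(1597, Add(728, 7861)), -4078) = Add(Add(1597, 8589), -4078) = Add(10186, -4078) = 6108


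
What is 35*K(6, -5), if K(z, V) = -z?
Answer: -210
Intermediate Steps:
35*K(6, -5) = 35*(-1*6) = 35*(-6) = -210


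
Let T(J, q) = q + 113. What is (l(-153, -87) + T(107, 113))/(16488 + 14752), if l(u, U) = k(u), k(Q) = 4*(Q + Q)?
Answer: -499/15620 ≈ -0.031946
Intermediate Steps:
k(Q) = 8*Q (k(Q) = 4*(2*Q) = 8*Q)
T(J, q) = 113 + q
l(u, U) = 8*u
(l(-153, -87) + T(107, 113))/(16488 + 14752) = (8*(-153) + (113 + 113))/(16488 + 14752) = (-1224 + 226)/31240 = -998*1/31240 = -499/15620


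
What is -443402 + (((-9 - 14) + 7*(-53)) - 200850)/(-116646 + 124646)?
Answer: -886854311/2000 ≈ -4.4343e+5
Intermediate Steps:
-443402 + (((-9 - 14) + 7*(-53)) - 200850)/(-116646 + 124646) = -443402 + ((-23 - 371) - 200850)/8000 = -443402 + (-394 - 200850)*(1/8000) = -443402 - 201244*1/8000 = -443402 - 50311/2000 = -886854311/2000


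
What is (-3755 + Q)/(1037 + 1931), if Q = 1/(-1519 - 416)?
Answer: -3632963/2871540 ≈ -1.2652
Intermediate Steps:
Q = -1/1935 (Q = 1/(-1935) = -1/1935 ≈ -0.00051680)
(-3755 + Q)/(1037 + 1931) = (-3755 - 1/1935)/(1037 + 1931) = -7265926/1935/2968 = -7265926/1935*1/2968 = -3632963/2871540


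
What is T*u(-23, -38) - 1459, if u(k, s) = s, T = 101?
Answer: -5297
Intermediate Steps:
T*u(-23, -38) - 1459 = 101*(-38) - 1459 = -3838 - 1459 = -5297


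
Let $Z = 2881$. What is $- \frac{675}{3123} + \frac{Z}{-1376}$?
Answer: $- \frac{25649}{11104} \approx -2.3099$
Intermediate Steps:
$- \frac{675}{3123} + \frac{Z}{-1376} = - \frac{675}{3123} + \frac{2881}{-1376} = \left(-675\right) \frac{1}{3123} + 2881 \left(- \frac{1}{1376}\right) = - \frac{75}{347} - \frac{67}{32} = - \frac{25649}{11104}$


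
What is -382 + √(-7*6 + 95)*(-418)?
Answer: -382 - 418*√53 ≈ -3425.1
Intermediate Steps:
-382 + √(-7*6 + 95)*(-418) = -382 + √(-42 + 95)*(-418) = -382 + √53*(-418) = -382 - 418*√53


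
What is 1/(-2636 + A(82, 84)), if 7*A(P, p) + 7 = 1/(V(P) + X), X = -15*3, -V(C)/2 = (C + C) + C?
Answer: -3759/9912484 ≈ -0.00037922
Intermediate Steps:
V(C) = -6*C (V(C) = -2*((C + C) + C) = -2*(2*C + C) = -6*C)
X = -45
A(P, p) = -1 + 1/(7*(-45 - 6*P)) (A(P, p) = -1 + 1/(7*(-6*P - 45)) = -1 + 1/(7*(-45 - 6*P)))
1/(-2636 + A(82, 84)) = 1/(-2636 + 2*(-158 - 21*82)/(21*(15 + 2*82))) = 1/(-2636 + 2*(-158 - 1722)/(21*(15 + 164))) = 1/(-2636 + (2/21)*(-1880)/179) = 1/(-2636 + (2/21)*(1/179)*(-1880)) = 1/(-2636 - 3760/3759) = 1/(-9912484/3759) = -3759/9912484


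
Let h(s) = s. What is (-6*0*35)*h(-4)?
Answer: 0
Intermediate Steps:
(-6*0*35)*h(-4) = (-6*0*35)*(-4) = (0*35)*(-4) = 0*(-4) = 0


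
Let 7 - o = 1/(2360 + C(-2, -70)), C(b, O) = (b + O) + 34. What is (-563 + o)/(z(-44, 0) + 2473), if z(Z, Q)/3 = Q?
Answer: -1291033/5742306 ≈ -0.22483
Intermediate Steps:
z(Z, Q) = 3*Q
C(b, O) = 34 + O + b (C(b, O) = (O + b) + 34 = 34 + O + b)
o = 16253/2322 (o = 7 - 1/(2360 + (34 - 70 - 2)) = 7 - 1/(2360 - 38) = 7 - 1/2322 = 16253/2322 ≈ 6.9996)
(-563 + o)/(z(-44, 0) + 2473) = (-563 + 16253/2322)/(3*0 + 2473) = -1291033/(2322*(0 + 2473)) = -1291033/2322/2473 = -1291033/2322*1/2473 = -1291033/5742306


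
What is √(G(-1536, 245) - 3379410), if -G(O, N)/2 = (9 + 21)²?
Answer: 3*I*√375690 ≈ 1838.8*I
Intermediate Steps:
G(O, N) = -1800 (G(O, N) = -2*(9 + 21)² = -2*30² = -2*900 = -1800)
√(G(-1536, 245) - 3379410) = √(-1800 - 3379410) = √(-3381210) = 3*I*√375690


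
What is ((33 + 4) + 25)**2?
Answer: 3844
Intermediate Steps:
((33 + 4) + 25)**2 = (37 + 25)**2 = 62**2 = 3844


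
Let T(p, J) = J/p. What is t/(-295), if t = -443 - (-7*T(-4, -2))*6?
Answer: 422/295 ≈ 1.4305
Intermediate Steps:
t = -422 (t = -443 - (-(-14)/(-4))*6 = -443 - (-(-14)*(-1)/4)*6 = -443 - (-7*½)*6 = -443 - (-7)*6/2 = -443 - 1*(-21) = -443 + 21 = -422)
t/(-295) = -422/(-295) = -422*(-1/295) = 422/295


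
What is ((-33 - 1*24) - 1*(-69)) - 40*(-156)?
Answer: 6252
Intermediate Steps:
((-33 - 1*24) - 1*(-69)) - 40*(-156) = ((-33 - 24) + 69) + 6240 = (-57 + 69) + 6240 = 12 + 6240 = 6252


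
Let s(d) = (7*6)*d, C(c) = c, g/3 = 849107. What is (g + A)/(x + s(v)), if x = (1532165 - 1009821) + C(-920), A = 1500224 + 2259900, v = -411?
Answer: 6307445/504162 ≈ 12.511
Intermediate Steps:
A = 3760124
g = 2547321 (g = 3*849107 = 2547321)
x = 521424 (x = (1532165 - 1009821) - 920 = 522344 - 920 = 521424)
s(d) = 42*d
(g + A)/(x + s(v)) = (2547321 + 3760124)/(521424 + 42*(-411)) = 6307445/(521424 - 17262) = 6307445/504162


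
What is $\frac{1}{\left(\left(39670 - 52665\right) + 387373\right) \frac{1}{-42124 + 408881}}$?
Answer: $\frac{366757}{374378} \approx 0.97964$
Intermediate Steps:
$\frac{1}{\left(\left(39670 - 52665\right) + 387373\right) \frac{1}{-42124 + 408881}} = \frac{1}{\left(\left(39670 - 52665\right) + 387373\right) \frac{1}{366757}} = \frac{1}{\left(-12995 + 387373\right) \frac{1}{366757}} = \frac{1}{374378 \cdot \frac{1}{366757}} = \frac{1}{\frac{374378}{366757}} = \frac{366757}{374378}$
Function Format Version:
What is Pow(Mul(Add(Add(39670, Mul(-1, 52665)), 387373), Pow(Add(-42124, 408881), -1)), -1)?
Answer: Rational(366757, 374378) ≈ 0.97964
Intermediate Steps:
Pow(Mul(Add(Add(39670, Mul(-1, 52665)), 387373), Pow(Add(-42124, 408881), -1)), -1) = Pow(Mul(Add(Add(39670, -52665), 387373), Pow(366757, -1)), -1) = Pow(Mul(Add(-12995, 387373), Rational(1, 366757)), -1) = Pow(Mul(374378, Rational(1, 366757)), -1) = Pow(Rational(374378, 366757), -1) = Rational(366757, 374378)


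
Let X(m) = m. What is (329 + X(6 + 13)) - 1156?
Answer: -808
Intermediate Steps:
(329 + X(6 + 13)) - 1156 = (329 + (6 + 13)) - 1156 = (329 + 19) - 1156 = 348 - 1156 = -808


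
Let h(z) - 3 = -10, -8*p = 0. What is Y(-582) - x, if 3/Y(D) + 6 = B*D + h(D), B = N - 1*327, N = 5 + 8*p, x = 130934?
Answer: -24535853191/187391 ≈ -1.3093e+5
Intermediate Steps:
p = 0 (p = -1/8*0 = 0)
h(z) = -7 (h(z) = 3 - 10 = -7)
N = 5 (N = 5 + 8*0 = 5 + 0 = 5)
B = -322 (B = 5 - 1*327 = 5 - 327 = -322)
Y(D) = 3/(-13 - 322*D) (Y(D) = 3/(-6 + (-322*D - 7)) = 3/(-6 + (-7 - 322*D)) = 3/(-13 - 322*D))
Y(-582) - x = -3/(13 + 322*(-582)) - 1*130934 = -3/(13 - 187404) - 130934 = -3/(-187391) - 130934 = -3*(-1/187391) - 130934 = 3/187391 - 130934 = -24535853191/187391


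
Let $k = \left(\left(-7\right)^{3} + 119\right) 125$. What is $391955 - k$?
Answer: $419955$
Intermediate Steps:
$k = -28000$ ($k = \left(-343 + 119\right) 125 = \left(-224\right) 125 = -28000$)
$391955 - k = 391955 - -28000 = 391955 + 28000 = 419955$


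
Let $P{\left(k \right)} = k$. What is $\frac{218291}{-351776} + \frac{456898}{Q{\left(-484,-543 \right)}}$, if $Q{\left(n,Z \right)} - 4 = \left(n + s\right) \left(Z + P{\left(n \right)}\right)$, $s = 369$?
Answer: $\frac{134943619129}{41547911584} \approx 3.2479$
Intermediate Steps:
$Q{\left(n,Z \right)} = 4 + \left(369 + n\right) \left(Z + n\right)$ ($Q{\left(n,Z \right)} = 4 + \left(n + 369\right) \left(Z + n\right) = 4 + \left(369 + n\right) \left(Z + n\right)$)
$\frac{218291}{-351776} + \frac{456898}{Q{\left(-484,-543 \right)}} = \frac{218291}{-351776} + \frac{456898}{4 + \left(-484\right)^{2} + 369 \left(-543\right) + 369 \left(-484\right) - -262812} = 218291 \left(- \frac{1}{351776}\right) + \frac{456898}{4 + 234256 - 200367 - 178596 + 262812} = - \frac{218291}{351776} + \frac{456898}{118109} = \frac{134943619129}{41547911584}$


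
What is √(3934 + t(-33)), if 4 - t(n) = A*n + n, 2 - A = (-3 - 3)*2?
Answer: √4433 ≈ 66.581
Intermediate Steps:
A = 14 (A = 2 - (-3 - 3)*2 = 2 - (-6)*2 = 2 - 1*(-12) = 2 + 12 = 14)
t(n) = 4 - 15*n (t(n) = 4 - (14*n + n) = 4 - 15*n)
√(3934 + t(-33)) = √(3934 + (4 - 15*(-33))) = √(3934 + (4 + 495)) = √(3934 + 499) = √4433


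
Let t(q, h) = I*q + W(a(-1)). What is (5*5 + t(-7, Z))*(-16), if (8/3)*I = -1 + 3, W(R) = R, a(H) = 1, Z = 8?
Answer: -332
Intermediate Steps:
I = 3/4 (I = 3*(-1 + 3)/8 = (3/8)*2 = 3/4 ≈ 0.75000)
t(q, h) = 1 + 3*q/4 (t(q, h) = 3*q/4 + 1 = 1 + 3*q/4)
(5*5 + t(-7, Z))*(-16) = (5*5 + (1 + (3/4)*(-7)))*(-16) = (25 + (1 - 21/4))*(-16) = (25 - 17/4)*(-16) = (83/4)*(-16) = -332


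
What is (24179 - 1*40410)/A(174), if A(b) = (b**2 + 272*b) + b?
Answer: -16231/77778 ≈ -0.20868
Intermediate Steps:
A(b) = b**2 + 273*b
(24179 - 1*40410)/A(174) = (24179 - 1*40410)/((174*(273 + 174))) = (24179 - 40410)/((174*447)) = -16231/77778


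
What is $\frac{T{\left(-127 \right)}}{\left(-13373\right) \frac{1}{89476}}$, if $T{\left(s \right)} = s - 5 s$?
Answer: $- \frac{45453808}{13373} \approx -3398.9$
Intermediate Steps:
$T{\left(s \right)} = - 4 s$
$\frac{T{\left(-127 \right)}}{\left(-13373\right) \frac{1}{89476}} = \frac{\left(-4\right) \left(-127\right)}{\left(-13373\right) \frac{1}{89476}} = \frac{508}{\left(-13373\right) \frac{1}{89476}} = \frac{508}{- \frac{13373}{89476}} = 508 \left(- \frac{89476}{13373}\right) = - \frac{45453808}{13373}$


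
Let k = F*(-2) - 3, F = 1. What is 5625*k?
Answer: -28125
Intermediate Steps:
k = -5 (k = 1*(-2) - 3 = -2 - 3 = -5)
5625*k = 5625*(-5) = -28125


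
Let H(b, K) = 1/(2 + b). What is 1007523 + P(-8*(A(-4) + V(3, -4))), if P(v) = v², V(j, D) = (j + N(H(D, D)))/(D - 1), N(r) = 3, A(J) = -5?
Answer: 25249579/25 ≈ 1.0100e+6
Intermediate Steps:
V(j, D) = (3 + j)/(-1 + D) (V(j, D) = (j + 3)/(D - 1) = (3 + j)/(-1 + D))
1007523 + P(-8*(A(-4) + V(3, -4))) = 1007523 + (-8*(-5 + (3 + 3)/(-1 - 4)))² = 1007523 + (-8*(-5 + 6/(-5)))² = 1007523 + (-8*(-5 - ⅕*6))² = 1007523 + (-8*(-5 - 6/5))² = 1007523 + (-8*(-31/5))² = 1007523 + (248/5)² = 1007523 + 61504/25 = 25249579/25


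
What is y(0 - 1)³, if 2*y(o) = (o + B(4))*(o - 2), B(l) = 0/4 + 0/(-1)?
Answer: 27/8 ≈ 3.3750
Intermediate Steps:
B(l) = 0 (B(l) = 0*(¼) + 0*(-1) = 0 + 0 = 0)
y(o) = o*(-2 + o)/2 (y(o) = ((o + 0)*(o - 2))/2 = (o*(-2 + o))/2 = o*(-2 + o)/2)
y(0 - 1)³ = ((0 - 1)*(-2 + (0 - 1))/2)³ = ((½)*(-1)*(-2 - 1))³ = ((½)*(-1)*(-3))³ = (3/2)³ = 27/8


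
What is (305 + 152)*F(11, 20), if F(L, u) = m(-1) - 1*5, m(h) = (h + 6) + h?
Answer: -457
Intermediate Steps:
m(h) = 6 + 2*h (m(h) = (6 + h) + h = 6 + 2*h)
F(L, u) = -1 (F(L, u) = (6 + 2*(-1)) - 1*5 = (6 - 2) - 5 = 4 - 5 = -1)
(305 + 152)*F(11, 20) = (305 + 152)*(-1) = 457*(-1) = -457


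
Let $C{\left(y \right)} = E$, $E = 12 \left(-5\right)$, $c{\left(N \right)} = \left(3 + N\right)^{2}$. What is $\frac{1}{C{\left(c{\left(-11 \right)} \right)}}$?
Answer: $- \frac{1}{60} \approx -0.016667$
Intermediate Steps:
$E = -60$
$C{\left(y \right)} = -60$
$\frac{1}{C{\left(c{\left(-11 \right)} \right)}} = \frac{1}{-60} = - \frac{1}{60}$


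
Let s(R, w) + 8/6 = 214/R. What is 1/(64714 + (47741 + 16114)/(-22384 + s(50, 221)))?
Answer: 1678579/108622772281 ≈ 1.5453e-5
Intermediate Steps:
s(R, w) = -4/3 + 214/R
1/(64714 + (47741 + 16114)/(-22384 + s(50, 221))) = 1/(64714 + (47741 + 16114)/(-22384 + (-4/3 + 214/50))) = 1/(64714 + 63855/(-22384 + (-4/3 + 214*(1/50)))) = 1/(64714 + 63855/(-22384 + (-4/3 + 107/25))) = 1/(64714 + 63855/(-22384 + 221/75)) = 1/(64714 + 63855/(-1678579/75)) = 1/(64714 + 63855*(-75/1678579)) = 1/(64714 - 4789125/1678579) = 1/(108622772281/1678579) = 1678579/108622772281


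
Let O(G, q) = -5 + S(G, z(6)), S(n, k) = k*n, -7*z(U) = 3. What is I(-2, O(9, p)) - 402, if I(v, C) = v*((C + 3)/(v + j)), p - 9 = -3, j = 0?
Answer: -2855/7 ≈ -407.86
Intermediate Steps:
p = 6 (p = 9 - 3 = 6)
z(U) = -3/7 (z(U) = -1/7*3 = -3/7)
O(G, q) = -5 - 3*G/7
I(v, C) = 3 + C (I(v, C) = v*((C + 3)/(v + 0)) = v*((3 + C)/v) = 3 + C)
I(-2, O(9, p)) - 402 = (3 + (-5 - 3/7*9)) - 402 = (3 + (-5 - 27/7)) - 402 = (3 - 62/7) - 402 = -41/7 - 402 = -2855/7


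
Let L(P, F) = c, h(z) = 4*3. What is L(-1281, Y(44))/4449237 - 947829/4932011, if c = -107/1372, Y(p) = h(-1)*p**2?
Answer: -826554783258019/4300962421818972 ≈ -0.19218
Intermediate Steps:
h(z) = 12
Y(p) = 12*p**2
c = -107/1372 (c = -107*1/1372 = -107/1372 ≈ -0.077988)
L(P, F) = -107/1372
L(-1281, Y(44))/4449237 - 947829/4932011 = -107/1372/4449237 - 947829/4932011 = -107/1372*1/4449237 - 947829*1/4932011 = -107/6104353164 - 947829/4932011 = -826554783258019/4300962421818972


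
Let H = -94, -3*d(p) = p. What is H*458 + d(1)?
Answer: -129157/3 ≈ -43052.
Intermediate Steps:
d(p) = -p/3
H*458 + d(1) = -94*458 - ⅓*1 = -43052 - ⅓ = -129157/3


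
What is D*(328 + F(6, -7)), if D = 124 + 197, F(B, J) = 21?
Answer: 112029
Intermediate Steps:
D = 321
D*(328 + F(6, -7)) = 321*(328 + 21) = 321*349 = 112029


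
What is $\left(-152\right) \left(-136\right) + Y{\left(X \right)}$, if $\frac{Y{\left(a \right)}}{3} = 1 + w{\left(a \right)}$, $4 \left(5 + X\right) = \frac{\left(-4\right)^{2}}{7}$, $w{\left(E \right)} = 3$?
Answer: $20684$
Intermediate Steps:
$X = - \frac{31}{7}$ ($X = -5 + \frac{\left(-4\right)^{2} \cdot \frac{1}{7}}{4} = -5 + \frac{16 \cdot \frac{1}{7}}{4} = -5 + \frac{1}{4} \cdot \frac{16}{7} = -5 + \frac{4}{7} = - \frac{31}{7} \approx -4.4286$)
$Y{\left(a \right)} = 12$ ($Y{\left(a \right)} = 3 \left(1 + 3\right) = 3 \cdot 4 = 12$)
$\left(-152\right) \left(-136\right) + Y{\left(X \right)} = \left(-152\right) \left(-136\right) + 12 = 20672 + 12 = 20684$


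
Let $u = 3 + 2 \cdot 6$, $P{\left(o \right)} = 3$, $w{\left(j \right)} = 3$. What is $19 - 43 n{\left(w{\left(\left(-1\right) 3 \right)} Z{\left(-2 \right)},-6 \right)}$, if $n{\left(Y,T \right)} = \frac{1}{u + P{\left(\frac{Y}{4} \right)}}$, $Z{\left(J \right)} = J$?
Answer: $\frac{299}{18} \approx 16.611$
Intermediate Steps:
$u = 15$ ($u = 3 + 12 = 15$)
$n{\left(Y,T \right)} = \frac{1}{18}$ ($n{\left(Y,T \right)} = \frac{1}{15 + 3} = \frac{1}{18}$)
$19 - 43 n{\left(w{\left(\left(-1\right) 3 \right)} Z{\left(-2 \right)},-6 \right)} = 19 - \frac{43}{18} = \frac{299}{18}$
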